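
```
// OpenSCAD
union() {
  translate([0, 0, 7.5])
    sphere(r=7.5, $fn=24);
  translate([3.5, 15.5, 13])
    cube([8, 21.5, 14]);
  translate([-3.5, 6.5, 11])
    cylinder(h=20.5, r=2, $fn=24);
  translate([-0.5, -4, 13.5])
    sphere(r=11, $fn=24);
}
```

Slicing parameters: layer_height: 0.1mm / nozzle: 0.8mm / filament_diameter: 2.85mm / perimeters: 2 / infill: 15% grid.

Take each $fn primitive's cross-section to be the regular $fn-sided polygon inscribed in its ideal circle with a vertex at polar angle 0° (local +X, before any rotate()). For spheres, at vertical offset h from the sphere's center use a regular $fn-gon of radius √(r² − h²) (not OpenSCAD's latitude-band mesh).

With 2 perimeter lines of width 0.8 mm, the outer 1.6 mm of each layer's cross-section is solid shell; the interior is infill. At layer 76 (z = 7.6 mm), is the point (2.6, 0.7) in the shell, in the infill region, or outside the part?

infill

At z = 7.6 mm: the r=7.5 sphere contributes a regular 24-gon of circumradius √(7.5²−0.1²) = 7.499; the cube at (3.5, 15.5) does not reach this height (z outside [13, 27]); the cylinder at (-3.5, 6.5) does not reach this height (z outside [11, 31.5]); the r=11 sphere at (-0.5, -4) contributes a regular 24-gon of circumradius √(11²−5.9²) = 9.284; Merging all regions: the regions partially overlap (shared area 147.76 mm²), so overlapping operands fuse into one piece — 1 connected region. Overall, the cross-section is a single solid region. The nearest boundary edge runs (6.49, 3.75)→(7.24, 1.94); distance from the point to it = 4.77 mm. The point is inside the cross-section and 4.77 mm from the nearest boundary — more than the 1.6 mm shell width (2 × 0.8), so it's in the infill interior.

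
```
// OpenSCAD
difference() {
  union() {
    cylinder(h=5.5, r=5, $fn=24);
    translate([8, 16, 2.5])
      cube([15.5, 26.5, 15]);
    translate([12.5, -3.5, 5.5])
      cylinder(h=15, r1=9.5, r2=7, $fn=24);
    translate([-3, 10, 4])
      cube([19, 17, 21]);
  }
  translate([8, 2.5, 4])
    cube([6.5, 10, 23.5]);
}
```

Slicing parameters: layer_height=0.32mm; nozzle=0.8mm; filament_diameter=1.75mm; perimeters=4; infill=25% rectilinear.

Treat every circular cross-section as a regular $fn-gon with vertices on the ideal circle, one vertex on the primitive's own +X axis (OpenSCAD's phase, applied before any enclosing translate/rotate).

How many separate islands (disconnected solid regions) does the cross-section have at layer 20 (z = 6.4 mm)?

2

At z = 6.4 mm: the cylinder is not intersected at this z (z outside [0, 5.5]); the cube at (8, 16) (footprint 15.5×26.5) is included at this height; the cone at (12.5, -3.5) (r1=9.5→r2=7) has section circumradius 9.350 here — a regular 24-gon; the cube at (-3, 10) is present — its section is the full 19×17 rectangle; Taking the union: the regions partially overlap (shared area 88.00 mm²), so overlapping operands fuse into one piece — 2 connected regions; the 6.5×10 cube at (8, 2.5) contributes its full rectangle; Taking the first minus the rest: starting from that combined region, the 6.5×10 cube at (8, 2.5) partially overlaps it — only the 35.82 mm² overlap (of its 65.00 mm²) is removed, clipping the outline — 2 connected regions. Overall, the cross-section has 2 separate islands. Island count = 2.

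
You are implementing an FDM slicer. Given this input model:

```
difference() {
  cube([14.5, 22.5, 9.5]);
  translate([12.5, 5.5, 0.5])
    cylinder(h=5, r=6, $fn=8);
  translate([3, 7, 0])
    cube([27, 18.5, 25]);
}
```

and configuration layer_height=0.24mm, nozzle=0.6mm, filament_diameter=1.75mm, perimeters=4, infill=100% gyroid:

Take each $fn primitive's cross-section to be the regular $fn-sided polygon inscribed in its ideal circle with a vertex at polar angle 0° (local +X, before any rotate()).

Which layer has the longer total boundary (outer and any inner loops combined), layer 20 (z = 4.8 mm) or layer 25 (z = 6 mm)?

Layer 20 (z = 4.8): the 14.5×22.5 cube contributes its full rectangle (perimeter 74.00 mm); the r=6 cylinder at (12.5, 5.5) gives a regular 8-gon of circumradius 6 (constant along its height) (perimeter = 2·8·6.000·sin(180°/8) = 36.74 mm); the cube at (3, 7) (footprint 27×18.5) is included at this height (perimeter 91.00 mm); After the difference (first − rest): starting from the 14.5×22.5 cube, the r=6 cylinder at (12.5, 5.5) partially overlaps it — only the 72.65 mm² overlap (of its 101.82 mm²) is removed, clipping the outline; the 27×18.5 cube at (3, 7) partially overlaps it — only the 153.16 mm² overlap (of its 499.50 mm²) is removed, clipping the outline — boundary = 67.90 mm. So its perimeter = 67.90 mm. Layer 25 (z = 6): the 14.5×22.5 cube contributes its full rectangle (perimeter 74.00 mm); the cylinder at (12.5, 5.5) is absent (z outside [0.5, 5.5]); the cube at (3, 7) is present — its section is the full 27×18.5 rectangle (perimeter 91.00 mm); Subtracting the remaining from the first: starting from the 14.5×22.5 cube, the 27×18.5 cube at (3, 7) partially overlaps it — only the 178.25 mm² overlap (of its 499.50 mm²) is removed, clipping the outline — boundary = 74.00 mm. So its perimeter = 74.00 mm. Layer 25 is larger (74.00 vs 67.90 mm).

layer 25 (z = 6 mm)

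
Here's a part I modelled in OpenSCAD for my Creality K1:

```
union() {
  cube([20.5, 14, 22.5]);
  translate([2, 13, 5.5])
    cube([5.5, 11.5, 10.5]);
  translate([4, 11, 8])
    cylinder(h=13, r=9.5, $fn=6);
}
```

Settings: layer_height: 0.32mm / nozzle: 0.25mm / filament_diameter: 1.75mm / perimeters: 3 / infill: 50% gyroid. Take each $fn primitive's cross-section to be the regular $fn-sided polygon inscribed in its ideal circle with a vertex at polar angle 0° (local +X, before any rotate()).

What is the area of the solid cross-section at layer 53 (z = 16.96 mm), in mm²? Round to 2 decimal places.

At z = 16.96 mm: the cube (footprint 20.5×14) is included at this height (area 287.00 mm²); the cube at (2, 13) does not reach this height (z outside [5.5, 16]); the r=9.5 cylinder at (4, 11) contributes a regular 6-gon of circumradius 9.5 (area = (6/2)·9.500²·sin(360°/6) = 234.48 mm²); Taking the union: the regions partially overlap — summed areas 521.48 mm² minus the doubly-counted overlap 129.43 mm² gives 392.05 mm² — area = 392.05 mm². Overall, the cross-section is a single solid region. Net area = 392.05 mm².

392.05 mm²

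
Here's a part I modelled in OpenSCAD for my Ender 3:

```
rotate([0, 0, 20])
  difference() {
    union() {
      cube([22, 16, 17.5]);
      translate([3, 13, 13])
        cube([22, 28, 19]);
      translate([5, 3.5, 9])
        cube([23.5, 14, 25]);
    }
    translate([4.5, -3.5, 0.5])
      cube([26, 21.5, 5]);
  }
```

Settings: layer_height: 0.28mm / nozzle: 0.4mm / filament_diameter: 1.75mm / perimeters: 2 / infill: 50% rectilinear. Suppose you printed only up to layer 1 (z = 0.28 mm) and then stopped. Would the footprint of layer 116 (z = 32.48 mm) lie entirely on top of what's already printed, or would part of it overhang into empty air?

part overhangs

Compare the two slices. At z = 0.28: the 22×16 cube contributes its full rectangle (area 352.00 mm²); the cube at (3, 13) is absent (z outside [13, 32]); the cube at (5, 3.5) is absent (z outside [9, 34]); Merging all regions: only the 22×16 cube is present, so the union is just that shape — area = 352.00 mm²; the cube at (4.5, -3.5) does not reach this height (z outside [0.5, 5.5]); Subtracting the remaining from the first: none of the subtracted shapes is present at this height, so that combined region is unchanged — area = 352.00 mm²; (whole slice rotated 20° about Z — lengths, areas and connectivity unchanged). At z = 32.48: the cube does not reach this height (z outside [0, 17.5]); the cube at (3, 13) does not reach this height (z outside [13, 32]); the cube at (5, 3.5) is present — its section is the full 23.5×14 rectangle (area 329.00 mm²); Merging all regions: only the 23.5×14 cube at (5, 3.5) is present, so the union is just that shape — area = 329.00 mm²; the cube at (4.5, -3.5) does not reach this height (z outside [0.5, 5.5]); Subtracting the remaining from the first: none of the subtracted shapes is present at this height, so that combined region is unchanged — area = 329.00 mm²; (whole slice rotated 20° about Z — lengths, areas and connectivity unchanged). Checking containment: at z = 32.48 the cross-section extends beyond the z = 0.28 cross-section by about 116.50 mm².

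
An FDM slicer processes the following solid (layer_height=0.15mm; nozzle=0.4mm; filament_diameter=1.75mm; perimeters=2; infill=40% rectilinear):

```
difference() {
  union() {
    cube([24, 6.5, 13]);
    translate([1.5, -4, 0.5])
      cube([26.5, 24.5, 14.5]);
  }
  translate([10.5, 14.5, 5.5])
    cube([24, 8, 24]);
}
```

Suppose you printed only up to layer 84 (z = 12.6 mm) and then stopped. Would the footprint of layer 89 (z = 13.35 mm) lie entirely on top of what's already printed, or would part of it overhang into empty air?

Compare the two slices. At z = 12.6: the cube (footprint 24×6.5) is included at this height (area 156.00 mm²); the cube at (1.5, -4) (footprint 26.5×24.5) is included at this height (area 649.25 mm²); Merging all regions: the regions partially overlap — summed areas 805.25 mm² minus the doubly-counted overlap 146.25 mm² gives 659.00 mm² — area = 659.00 mm²; the cube at (10.5, 14.5) is present — its section is the full 24×8 rectangle (area 192.00 mm²); Subtracting the remaining from the first: starting from that combined region (659.00 mm²), the 24×8 cube at (10.5, 14.5) partially overlaps it — only the 105.00 mm² overlap (of its 192.00 mm²) is removed, clipping the outline — area = 554.00 mm². At z = 13.35: the cube is not intersected at this z (z outside [0, 13]); the cube at (1.5, -4) (footprint 26.5×24.5) is included at this height (area 649.25 mm²); Taking the union: only the 26.5×24.5 cube at (1.5, -4) is present, so the union is just that shape — area = 649.25 mm²; the cube at (10.5, 14.5) is present — its section is the full 24×8 rectangle (area 192.00 mm²); After the difference (first − rest): starting from the result so far (649.25 mm²), the 24×8 cube at (10.5, 14.5) partially overlaps it — only the 105.00 mm² overlap (of its 192.00 mm²) is removed, clipping the outline — area = 544.25 mm². Checking containment: the cross-section at z = 13.35 is a subset of the cross-section at z = 12.6.

entirely on top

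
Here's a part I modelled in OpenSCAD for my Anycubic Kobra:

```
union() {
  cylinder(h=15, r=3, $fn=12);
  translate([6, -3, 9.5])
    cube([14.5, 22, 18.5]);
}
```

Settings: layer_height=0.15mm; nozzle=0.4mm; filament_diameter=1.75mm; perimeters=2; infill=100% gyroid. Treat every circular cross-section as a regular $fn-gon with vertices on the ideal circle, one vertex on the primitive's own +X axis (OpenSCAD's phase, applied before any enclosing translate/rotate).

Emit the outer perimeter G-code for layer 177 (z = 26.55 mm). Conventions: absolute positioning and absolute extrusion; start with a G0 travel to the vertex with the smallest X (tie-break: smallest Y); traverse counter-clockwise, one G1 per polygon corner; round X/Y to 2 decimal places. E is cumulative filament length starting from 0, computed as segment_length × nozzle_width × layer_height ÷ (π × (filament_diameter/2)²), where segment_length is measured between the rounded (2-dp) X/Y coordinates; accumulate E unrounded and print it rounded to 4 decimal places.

At z = 26.55 mm: the cylinder does not reach this height (z outside [0, 15]); the cube at (6, -3) (footprint 14.5×22) is included at this height; Merging all regions: only the 14.5×22 cube at (6, -3) is present, so the union is just that shape — 1 connected region. The outline is a single polygon with 4 vertices. Extrusion per mm of travel: 0.4 × 0.15 / (π × 0.875²) = 0.024945. Accumulating E over each segment gives final E = 1.8210.

G0 X6.00 Y-3.00 Z26.55
G1 X20.50 Y-3.00 E0.3617
G1 X20.50 Y19.00 E0.9105
G1 X6.00 Y19.00 E1.2722
G1 X6.00 Y-3.00 E1.8210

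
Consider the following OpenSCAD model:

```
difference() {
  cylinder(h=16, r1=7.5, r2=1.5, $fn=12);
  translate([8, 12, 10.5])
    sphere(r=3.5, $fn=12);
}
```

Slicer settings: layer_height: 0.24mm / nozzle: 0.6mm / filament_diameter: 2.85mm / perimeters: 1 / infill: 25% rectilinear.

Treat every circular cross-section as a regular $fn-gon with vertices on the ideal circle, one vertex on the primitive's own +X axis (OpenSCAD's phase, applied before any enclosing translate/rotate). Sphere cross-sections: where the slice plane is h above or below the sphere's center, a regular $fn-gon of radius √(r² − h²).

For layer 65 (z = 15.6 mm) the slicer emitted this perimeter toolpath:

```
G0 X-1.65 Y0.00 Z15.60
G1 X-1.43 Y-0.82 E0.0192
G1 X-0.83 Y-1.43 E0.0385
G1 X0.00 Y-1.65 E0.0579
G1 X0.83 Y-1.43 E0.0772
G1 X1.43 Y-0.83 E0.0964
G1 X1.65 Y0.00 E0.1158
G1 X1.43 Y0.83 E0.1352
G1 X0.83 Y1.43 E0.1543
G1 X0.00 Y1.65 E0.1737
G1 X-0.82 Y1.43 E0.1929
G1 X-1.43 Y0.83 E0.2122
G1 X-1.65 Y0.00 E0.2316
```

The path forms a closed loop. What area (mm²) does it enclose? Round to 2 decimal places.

Apply the shoelace formula to the sequence of (X, Y) vertices; enclosed area = 8.18 mm².

8.18 mm²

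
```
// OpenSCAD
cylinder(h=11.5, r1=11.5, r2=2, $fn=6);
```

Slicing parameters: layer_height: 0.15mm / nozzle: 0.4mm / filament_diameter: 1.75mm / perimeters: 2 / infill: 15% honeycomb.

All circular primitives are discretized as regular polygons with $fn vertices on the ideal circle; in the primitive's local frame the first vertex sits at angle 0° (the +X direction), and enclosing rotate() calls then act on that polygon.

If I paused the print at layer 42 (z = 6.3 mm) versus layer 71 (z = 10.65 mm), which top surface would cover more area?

Layer 42 (z = 6.3): the cone: at t=0.548 of its height the radius interpolates to r₁+(r₂−r₁)t = 6.296, giving a regular 6-gon of that circumradius (area = (6/2)·6.296²·sin(360°/6) = 102.98 mm²). So its area = 102.98 mm². Layer 71 (z = 10.65): the cone: at t=0.926 of its height the radius interpolates to r₁+(r₂−r₁)t = 2.702, giving a regular 6-gon of that circumradius (area = (6/2)·2.702²·sin(360°/6) = 18.97 mm²). So its area = 18.97 mm². Layer 42 is larger (102.98 vs 18.97 mm²).

layer 42 (z = 6.3 mm)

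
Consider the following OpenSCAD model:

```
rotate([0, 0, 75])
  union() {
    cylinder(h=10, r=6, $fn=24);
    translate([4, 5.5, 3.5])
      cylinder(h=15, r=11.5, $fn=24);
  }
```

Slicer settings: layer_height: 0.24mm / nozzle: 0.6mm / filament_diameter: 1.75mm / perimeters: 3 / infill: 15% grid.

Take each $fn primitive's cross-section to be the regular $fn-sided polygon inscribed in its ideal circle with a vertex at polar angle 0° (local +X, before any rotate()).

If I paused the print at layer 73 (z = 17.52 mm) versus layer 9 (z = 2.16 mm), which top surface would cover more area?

Layer 73 (z = 17.52): the cylinder is absent (z outside [0, 10]); the r=11.5 cylinder at (4, 5.5) gives a regular 24-gon of circumradius 11.5 (constant along its height) (area = (24/2)·11.500²·sin(360°/24) = 410.75 mm²); Combining (union): only the r=11.5 cylinder at (4, 5.5) is present, so the union is just that shape — area = 410.75 mm²; (whole slice rotated 75° about Z — lengths, areas and connectivity unchanged). So its area = 410.75 mm². Layer 9 (z = 2.16): the cylinder: section is a regular 24-gon, circumradius r=6 (area = (24/2)·6.000²·sin(360°/24) = 111.81 mm²); the cylinder at (4, 5.5) does not reach this height (z outside [3.5, 18.5]); Taking the union: only the r=6 cylinder is present, so the union is just that shape — area = 111.81 mm²; (whole slice rotated 75° about Z — lengths, areas and connectivity unchanged). So its area = 111.81 mm². Layer 73 is larger (410.75 vs 111.81 mm²).

layer 73 (z = 17.52 mm)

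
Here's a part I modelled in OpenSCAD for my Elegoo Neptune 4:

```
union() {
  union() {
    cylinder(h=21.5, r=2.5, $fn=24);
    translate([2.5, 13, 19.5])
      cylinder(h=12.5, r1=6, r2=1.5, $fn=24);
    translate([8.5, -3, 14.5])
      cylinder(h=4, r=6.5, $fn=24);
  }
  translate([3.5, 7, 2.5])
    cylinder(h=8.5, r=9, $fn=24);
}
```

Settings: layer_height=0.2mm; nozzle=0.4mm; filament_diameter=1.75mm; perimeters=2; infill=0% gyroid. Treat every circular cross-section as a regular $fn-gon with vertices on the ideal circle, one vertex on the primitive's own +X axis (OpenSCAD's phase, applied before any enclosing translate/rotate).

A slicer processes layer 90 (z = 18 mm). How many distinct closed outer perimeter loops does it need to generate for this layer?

At z = 18 mm: the cylinder: section is a regular 24-gon, circumradius r=2.5; the cone at (2.5, 13) is absent (z outside [19.5, 32]); the cylinder at (8.5, -3): section is a regular 24-gon, circumradius r=6.5; Combining (union): the 2 present regions are separate (no shared area or edge), so areas and boundary lengths simply add and each stays a separate island — 2 connected regions; the cylinder at (3.5, 7) is not intersected at this z (z outside [2.5, 11]); Combining (union): only that combined region is present, so the union is just that shape — 2 connected regions. The result has 2 disconnected regions.

2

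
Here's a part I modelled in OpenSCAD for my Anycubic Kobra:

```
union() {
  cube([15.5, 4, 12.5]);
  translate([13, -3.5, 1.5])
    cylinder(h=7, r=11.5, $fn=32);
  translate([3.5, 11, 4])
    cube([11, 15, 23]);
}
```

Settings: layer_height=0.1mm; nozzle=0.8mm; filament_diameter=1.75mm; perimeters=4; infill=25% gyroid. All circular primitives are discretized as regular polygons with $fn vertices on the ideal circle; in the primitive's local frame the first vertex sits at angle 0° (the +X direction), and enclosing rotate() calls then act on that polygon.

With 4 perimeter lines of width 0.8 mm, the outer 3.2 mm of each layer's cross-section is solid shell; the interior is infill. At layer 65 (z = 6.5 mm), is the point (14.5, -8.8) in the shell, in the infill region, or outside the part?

infill

At z = 6.5 mm: the 15.5×4 cube contributes its full rectangle; the cylinder at (13, -3.5): section is a regular 32-gon, circumradius r=11.5; the 11×15 cube at (3.5, 11) contributes its full rectangle; Combining (union): the regions partially overlap (shared area 49.88 mm²), so overlapping operands fuse into one piece — 2 connected regions. Overall, the cross-section has 2 separate islands. The nearest boundary edge runs (17.40, -14.12)→(15.24, -14.78); distance from the point to it = 5.94 mm. (Shell/infill is judged within the island containing the point — the largest one.) The point is inside the cross-section and 5.94 mm from the nearest boundary — more than the 3.2 mm shell width (4 × 0.8), so it's in the infill interior.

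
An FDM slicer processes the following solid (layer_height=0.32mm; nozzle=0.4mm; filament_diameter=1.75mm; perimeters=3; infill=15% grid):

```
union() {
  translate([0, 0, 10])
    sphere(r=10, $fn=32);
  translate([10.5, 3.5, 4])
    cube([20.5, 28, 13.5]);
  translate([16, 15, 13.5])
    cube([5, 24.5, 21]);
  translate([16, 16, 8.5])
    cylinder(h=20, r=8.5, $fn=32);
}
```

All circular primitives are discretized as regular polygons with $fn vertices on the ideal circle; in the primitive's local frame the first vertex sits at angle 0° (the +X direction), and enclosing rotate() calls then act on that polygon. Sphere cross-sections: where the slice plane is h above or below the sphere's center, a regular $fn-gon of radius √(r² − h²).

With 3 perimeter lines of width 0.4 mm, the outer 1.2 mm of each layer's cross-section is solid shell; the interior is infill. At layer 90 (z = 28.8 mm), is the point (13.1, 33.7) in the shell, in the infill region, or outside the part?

At z = 28.8 mm: the sphere is not intersected at this z (|z−center|=18.800 > r=10); the cube at (10.5, 3.5) does not reach this height (z outside [4, 17.5]); the cube at (16, 15) is present — its section is the full 5×24.5 rectangle; the cylinder at (16, 16) is not intersected at this z (z outside [8.5, 28.5]); Combining (union): only the 5×24.5 cube at (16, 15) is present, so the union is just that shape — 1 connected region. Overall, the cross-section is a single solid region. The nearest boundary edge runs (16.00, 39.50)→(16.00, 15.00); distance from the point to it = 2.90 mm. The point is not inside any of the regions above, so it lies outside the cross-section (2.90 mm from the nearest boundary).

outside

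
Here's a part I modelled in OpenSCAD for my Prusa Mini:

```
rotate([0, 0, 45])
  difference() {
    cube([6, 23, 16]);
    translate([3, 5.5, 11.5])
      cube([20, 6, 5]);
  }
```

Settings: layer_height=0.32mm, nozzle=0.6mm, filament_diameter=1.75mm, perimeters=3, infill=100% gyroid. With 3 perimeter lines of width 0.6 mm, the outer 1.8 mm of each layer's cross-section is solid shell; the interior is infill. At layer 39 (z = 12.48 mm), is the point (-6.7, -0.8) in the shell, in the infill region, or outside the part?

outside

At z = 12.48 mm: the cube (footprint 6×23) is included at this height; the cube at (3, 5.5) is present — its section is the full 20×6 rectangle; After the difference (first − rest): starting from the 6×23 cube, the 20×6 cube at (3, 5.5) partially overlaps it — only the 18.00 mm² overlap (of its 120.00 mm²) is removed, clipping the outline — 1 connected region; (rotated 45° about Z; rotation is an isometry so areas/perimeters/island counts are preserved). Overall, the cross-section is a single solid region. Undo the 45° rotation: the query point maps to (-5.303, 4.172) in the un-rotated model frame. The nearest boundary edge runs (0.00, 0.00)→(0.00, 23.00); distance from the point to it = 5.30 mm. The point is not inside any of the regions above, so it lies outside the cross-section (5.30 mm from the nearest boundary).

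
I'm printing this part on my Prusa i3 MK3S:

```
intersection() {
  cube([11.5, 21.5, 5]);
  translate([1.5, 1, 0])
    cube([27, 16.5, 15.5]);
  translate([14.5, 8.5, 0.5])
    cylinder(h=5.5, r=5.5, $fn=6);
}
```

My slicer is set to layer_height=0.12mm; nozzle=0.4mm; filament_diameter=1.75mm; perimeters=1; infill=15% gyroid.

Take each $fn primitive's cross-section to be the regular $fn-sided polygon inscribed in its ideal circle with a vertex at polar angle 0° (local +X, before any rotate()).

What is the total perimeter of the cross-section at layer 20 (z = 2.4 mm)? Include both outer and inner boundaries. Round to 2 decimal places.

At z = 2.4 mm: the cube is present — its section is the full 11.5×21.5 rectangle (perimeter 66.00 mm); the cube at (1.5, 1) is present — its section is the full 27×16.5 rectangle (perimeter 87.00 mm); the r=5.5 cylinder at (14.5, 8.5) gives a regular 6-gon of circumradius 5.5 (constant along its height) (perimeter = 2·6·5.500·sin(180°/6) = 33.00 mm); After intersecting: the 27×16.5 cube at (1.5, 1) partially overlaps the 11.5×21.5 cube; clipping to the common part keeps 165.00 mm²; the r=5.5 cylinder at (14.5, 8.5) partially overlaps the running intersection; clipping to the common part keeps 10.83 mm² — boundary = 18.66 mm. Overall, the cross-section is a single solid region. Total boundary length (outer) = 18.66 mm.

18.66 mm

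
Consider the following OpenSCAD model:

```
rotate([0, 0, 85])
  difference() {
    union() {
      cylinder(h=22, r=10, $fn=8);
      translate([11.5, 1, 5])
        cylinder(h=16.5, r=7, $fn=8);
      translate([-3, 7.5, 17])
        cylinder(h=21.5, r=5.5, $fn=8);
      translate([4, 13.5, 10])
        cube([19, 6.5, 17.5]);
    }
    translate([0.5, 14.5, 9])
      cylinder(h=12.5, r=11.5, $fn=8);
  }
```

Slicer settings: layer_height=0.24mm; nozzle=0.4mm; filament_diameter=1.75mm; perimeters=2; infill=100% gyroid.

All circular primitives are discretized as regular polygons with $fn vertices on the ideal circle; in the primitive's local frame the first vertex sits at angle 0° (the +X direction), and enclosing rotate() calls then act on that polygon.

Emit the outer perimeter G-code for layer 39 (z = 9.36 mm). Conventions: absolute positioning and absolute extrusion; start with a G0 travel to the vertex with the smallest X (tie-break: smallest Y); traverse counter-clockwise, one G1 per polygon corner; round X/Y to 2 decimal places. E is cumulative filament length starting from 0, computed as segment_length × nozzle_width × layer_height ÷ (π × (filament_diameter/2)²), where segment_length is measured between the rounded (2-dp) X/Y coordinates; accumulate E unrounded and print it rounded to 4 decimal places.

At z = 9.36 mm: the r=10 cylinder gives a regular 8-gon of circumradius 10 (constant along its height); the cylinder at (11.5, 1): section is a regular 8-gon, circumradius r=7; the cylinder at (-3, 7.5) is not intersected at this z (z outside [17, 38.5]); the cube at (4, 13.5) is not intersected at this z (z outside [10, 27.5]); Combining (union): the regions partially overlap (shared area 34.49 mm²), so overlapping operands fuse into one piece — 1 connected region; the r=11.5 cylinder at (0.5, 14.5) gives a regular 8-gon of circumradius 11.5 (constant along its height); Subtracting the remaining from the first: starting from the result so far, the r=11.5 cylinder at (0.5, 14.5) partially overlaps it — only the 58.51 mm² overlap (of its 374.06 mm²) is removed, clipping the outline — 1 connected region; (rotated 85° about Z; rotation is an isometry so areas/perimeters/island counts are preserved). The outline is a single polygon with 14 vertices. Extrusion per mm of travel: 0.4 × 0.24 / (π × 0.875²) = 0.039912. Accumulating E over each segment gives final E = 3.1268.

G0 X-6.97 Y12.15 Z9.36
G1 X-6.11 Y9.42 E0.1142
G1 X-5.59 Y9.15 E0.1376
G1 X-2.95 Y0.76 E0.4887
G1 X-6.89 Y-6.83 E0.8300
G1 X-0.87 Y-9.96 E1.1008
G1 X6.43 Y-7.66 E1.4063
G1 X9.96 Y-0.87 E1.7117
G1 X7.66 Y6.43 E2.0172
G1 X5.28 Y7.67 E2.1243
G1 X6.98 Y10.93 E2.2710
G1 X5.37 Y16.04 E2.4849
G1 X0.62 Y18.52 E2.6987
G1 X-4.49 Y16.91 E2.9126
G1 X-6.97 Y12.15 E3.1268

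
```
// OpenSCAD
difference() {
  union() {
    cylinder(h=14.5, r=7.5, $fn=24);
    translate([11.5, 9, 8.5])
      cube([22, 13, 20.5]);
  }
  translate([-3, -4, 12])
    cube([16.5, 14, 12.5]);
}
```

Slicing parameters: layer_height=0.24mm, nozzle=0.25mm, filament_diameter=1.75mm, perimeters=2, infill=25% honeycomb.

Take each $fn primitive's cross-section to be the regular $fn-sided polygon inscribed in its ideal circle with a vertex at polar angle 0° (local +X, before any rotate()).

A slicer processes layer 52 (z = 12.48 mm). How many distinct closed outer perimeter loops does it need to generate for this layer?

2

At z = 12.48 mm: the r=7.5 cylinder contributes a regular 24-gon of circumradius 7.5; the cube at (11.5, 9) (footprint 22×13) is included at this height; Taking the union: the 2 present regions are separate (no shared area or edge), so areas and boundary lengths simply add and each stays a separate island — 2 connected regions; the cube at (-3, -4) is present — its section is the full 16.5×14 rectangle; Subtracting the remaining from the first: starting from that combined region, the 16.5×14 cube at (-3, -4) partially overlaps it — only the 107.76 mm² overlap (of its 231.00 mm²) is removed, clipping the outline — 2 connected regions. The result has 2 disconnected regions.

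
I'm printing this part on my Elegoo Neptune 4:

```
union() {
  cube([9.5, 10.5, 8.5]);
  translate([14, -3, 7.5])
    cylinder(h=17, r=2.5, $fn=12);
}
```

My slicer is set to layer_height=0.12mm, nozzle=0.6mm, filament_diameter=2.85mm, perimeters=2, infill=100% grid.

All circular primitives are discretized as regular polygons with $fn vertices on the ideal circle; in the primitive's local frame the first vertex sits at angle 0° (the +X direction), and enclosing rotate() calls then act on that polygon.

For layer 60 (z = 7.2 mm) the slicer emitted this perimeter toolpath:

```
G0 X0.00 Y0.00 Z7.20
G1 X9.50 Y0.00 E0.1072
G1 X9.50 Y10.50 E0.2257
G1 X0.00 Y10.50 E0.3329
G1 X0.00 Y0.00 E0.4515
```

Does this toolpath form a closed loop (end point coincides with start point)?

Start point (G0): (0.00, 0.00). End point (last G1): the path returns to the start — closed.

yes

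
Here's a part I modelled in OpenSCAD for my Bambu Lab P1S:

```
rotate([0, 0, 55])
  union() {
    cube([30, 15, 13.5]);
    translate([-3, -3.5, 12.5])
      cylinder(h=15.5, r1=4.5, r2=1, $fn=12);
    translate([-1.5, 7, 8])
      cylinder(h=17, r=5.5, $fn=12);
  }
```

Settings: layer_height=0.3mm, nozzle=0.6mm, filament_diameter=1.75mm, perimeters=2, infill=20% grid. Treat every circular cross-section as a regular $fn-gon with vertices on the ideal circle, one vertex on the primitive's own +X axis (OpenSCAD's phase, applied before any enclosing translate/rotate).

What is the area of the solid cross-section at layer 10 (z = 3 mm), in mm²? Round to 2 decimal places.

At z = 3 mm: the 30×15 cube contributes its full rectangle (area 450.00 mm²); the cone at (-3, -3.5) does not reach this height (z outside [12.5, 28]); the cylinder at (-1.5, 7) is not intersected at this z (z outside [8, 25]); Taking the union: only the 30×15 cube is present, so the union is just that shape — area = 450.00 mm²; (whole slice rotated 55° about Z — lengths, areas and connectivity unchanged). Overall, the cross-section is a single solid region. Net area = 450.00 mm².

450.00 mm²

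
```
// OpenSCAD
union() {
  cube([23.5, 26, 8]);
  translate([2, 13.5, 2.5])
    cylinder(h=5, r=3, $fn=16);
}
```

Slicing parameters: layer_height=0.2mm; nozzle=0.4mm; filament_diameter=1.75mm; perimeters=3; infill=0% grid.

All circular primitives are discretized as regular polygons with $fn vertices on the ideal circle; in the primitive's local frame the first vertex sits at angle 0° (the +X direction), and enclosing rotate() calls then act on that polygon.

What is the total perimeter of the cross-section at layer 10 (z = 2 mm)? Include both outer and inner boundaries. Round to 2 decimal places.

At z = 2 mm: the 23.5×26 cube contributes its full rectangle (perimeter 99.00 mm); the cylinder at (2, 13.5) is not intersected at this z (z outside [2.5, 7.5]); Taking the union: only the 23.5×26 cube is present, so the union is just that shape — boundary = 99.00 mm. Overall, the cross-section is a single solid region. Total boundary length (outer) = 99.00 mm.

99.00 mm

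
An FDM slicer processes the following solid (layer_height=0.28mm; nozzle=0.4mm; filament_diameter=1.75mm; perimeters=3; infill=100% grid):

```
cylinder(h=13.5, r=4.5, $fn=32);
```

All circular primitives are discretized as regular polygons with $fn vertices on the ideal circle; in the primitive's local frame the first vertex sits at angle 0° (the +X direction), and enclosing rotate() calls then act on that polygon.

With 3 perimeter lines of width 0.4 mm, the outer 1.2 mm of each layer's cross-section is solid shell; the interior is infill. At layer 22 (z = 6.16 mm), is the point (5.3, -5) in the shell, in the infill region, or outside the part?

At z = 6.16 mm: the cylinder: section is a regular 32-gon, circumradius r=4.5. Overall, the cross-section is a single solid region. The nearest boundary edge runs (2.50, -3.74)→(3.18, -3.18); distance from the point to it = 2.79 mm. The point is not inside any of the regions above, so it lies outside the cross-section (2.79 mm from the nearest boundary).

outside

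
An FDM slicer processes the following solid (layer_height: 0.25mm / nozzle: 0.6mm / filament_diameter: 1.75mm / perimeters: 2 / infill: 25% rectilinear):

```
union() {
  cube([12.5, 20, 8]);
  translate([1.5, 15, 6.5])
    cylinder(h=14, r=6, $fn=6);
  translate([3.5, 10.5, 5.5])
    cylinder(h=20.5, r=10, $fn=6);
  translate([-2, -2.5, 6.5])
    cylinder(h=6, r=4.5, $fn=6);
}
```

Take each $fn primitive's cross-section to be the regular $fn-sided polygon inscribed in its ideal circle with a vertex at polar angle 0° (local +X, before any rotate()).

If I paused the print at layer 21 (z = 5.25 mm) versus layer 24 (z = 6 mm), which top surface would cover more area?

Layer 21 (z = 5.25): the 12.5×20 cube contributes its full rectangle (area 250.00 mm²); the cylinder at (1.5, 15) does not reach this height (z outside [6.5, 20.5]); the cylinder at (3.5, 10.5) is absent (z outside [5.5, 26]); the cylinder at (-2, -2.5) is absent (z outside [6.5, 12.5]); Combining (union): only the 12.5×20 cube is present, so the union is just that shape — area = 250.00 mm². So its area = 250.00 mm². Layer 24 (z = 6): the 12.5×20 cube contributes its full rectangle (area 250.00 mm²); the cylinder at (1.5, 15) does not reach this height (z outside [6.5, 20.5]); the r=10 cylinder at (3.5, 10.5) gives a regular 6-gon of circumradius 10 (constant along its height) (area = (6/2)·10.000²·sin(360°/6) = 259.81 mm²); the cylinder at (-2, -2.5) is absent (z outside [6.5, 12.5]); Combining (union): the regions partially overlap — summed areas 509.81 mm² minus the doubly-counted overlap 188.79 mm² gives 321.01 mm² — area = 321.01 mm². So its area = 321.01 mm². Layer 24 is larger (321.01 vs 250.00 mm²).

layer 24 (z = 6 mm)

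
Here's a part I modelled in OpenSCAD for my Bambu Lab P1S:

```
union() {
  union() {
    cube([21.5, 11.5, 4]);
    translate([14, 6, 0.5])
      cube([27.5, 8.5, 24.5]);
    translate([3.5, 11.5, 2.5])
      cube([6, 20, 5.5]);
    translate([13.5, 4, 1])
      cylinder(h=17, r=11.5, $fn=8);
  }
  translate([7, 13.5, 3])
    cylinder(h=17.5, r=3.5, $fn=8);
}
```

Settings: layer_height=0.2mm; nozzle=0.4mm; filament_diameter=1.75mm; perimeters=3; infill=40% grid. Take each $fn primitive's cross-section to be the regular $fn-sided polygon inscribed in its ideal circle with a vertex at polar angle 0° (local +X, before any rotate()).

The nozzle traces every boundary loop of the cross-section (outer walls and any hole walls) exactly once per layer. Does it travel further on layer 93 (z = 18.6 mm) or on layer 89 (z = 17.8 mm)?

Layer 93 (z = 18.6): the cube does not reach this height (z outside [0, 4]); the cube at (14, 6) is present — its section is the full 27.5×8.5 rectangle (perimeter 72.00 mm); the cube at (3.5, 11.5) is absent (z outside [2.5, 8]); the cylinder at (13.5, 4) is absent (z outside [1, 18]); Combining (union): only the 27.5×8.5 cube at (14, 6) is present, so the union is just that shape — boundary = 72.00 mm; the r=3.5 cylinder at (7, 13.5) gives a regular 8-gon of circumradius 3.5 (constant along its height) (perimeter = 2·8·3.500·sin(180°/8) = 21.43 mm); Taking the union: the 2 present regions are separate (no shared area or edge), so areas and boundary lengths simply add and each stays a separate island — boundary = 93.43 mm. So its perimeter = 93.43 mm. Layer 89 (z = 17.8): the cube is not intersected at this z (z outside [0, 4]); the cube at (14, 6) is present — its section is the full 27.5×8.5 rectangle (perimeter 72.00 mm); the cube at (3.5, 11.5) is absent (z outside [2.5, 8]); the r=11.5 cylinder at (13.5, 4) contributes a regular 8-gon of circumradius 11.5 (perimeter = 2·8·11.500·sin(180°/8) = 70.41 mm); Merging all regions: the regions partially overlap (shared area 65.89 mm²), so the edge portions inside another operand are dropped and the merged outline is re-measured after clipping — boundary = 109.00 mm; the cylinder at (7, 13.5): section is a regular 8-gon, circumradius r=3.5 (perimeter = 2·8·3.500·sin(180°/8) = 21.43 mm); Taking the union: the regions partially overlap (shared area 12.53 mm²), so the edge portions inside another operand are dropped and the merged outline is re-measured after clipping — boundary = 115.44 mm. So its perimeter = 115.44 mm. Layer 89 is larger (115.44 vs 93.43 mm).

layer 89 (z = 17.8 mm)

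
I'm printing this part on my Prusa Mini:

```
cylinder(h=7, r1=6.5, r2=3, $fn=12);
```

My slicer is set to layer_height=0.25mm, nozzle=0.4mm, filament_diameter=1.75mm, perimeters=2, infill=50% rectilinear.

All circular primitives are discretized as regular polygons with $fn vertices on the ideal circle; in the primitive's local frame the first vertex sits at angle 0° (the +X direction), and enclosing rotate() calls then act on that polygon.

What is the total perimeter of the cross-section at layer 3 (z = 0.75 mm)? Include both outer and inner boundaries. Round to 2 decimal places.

At z = 0.75 mm: the cone (r1=6.5→r2=3) has section circumradius 6.125 here — a regular 12-gon (perimeter = 2·12·6.125·sin(180°/12) = 38.05 mm). Overall, the cross-section is a single solid region. Total boundary length (outer) = 38.05 mm.

38.05 mm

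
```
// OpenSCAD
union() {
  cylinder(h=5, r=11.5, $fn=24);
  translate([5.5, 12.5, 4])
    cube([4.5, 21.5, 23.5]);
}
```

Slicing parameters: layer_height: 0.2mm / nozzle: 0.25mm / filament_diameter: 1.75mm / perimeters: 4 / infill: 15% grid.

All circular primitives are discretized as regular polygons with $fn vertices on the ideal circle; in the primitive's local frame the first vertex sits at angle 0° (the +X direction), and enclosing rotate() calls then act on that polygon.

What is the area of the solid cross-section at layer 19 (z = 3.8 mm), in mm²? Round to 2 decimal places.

At z = 3.8 mm: the r=11.5 cylinder contributes a regular 24-gon of circumradius 11.5 (area = (24/2)·11.500²·sin(360°/24) = 410.75 mm²); the cube at (5.5, 12.5) is not intersected at this z (z outside [4, 27.5]); Taking the union: only the r=11.5 cylinder is present, so the union is just that shape — area = 410.75 mm². Overall, the cross-section is a single solid region. Net area = 410.75 mm².

410.75 mm²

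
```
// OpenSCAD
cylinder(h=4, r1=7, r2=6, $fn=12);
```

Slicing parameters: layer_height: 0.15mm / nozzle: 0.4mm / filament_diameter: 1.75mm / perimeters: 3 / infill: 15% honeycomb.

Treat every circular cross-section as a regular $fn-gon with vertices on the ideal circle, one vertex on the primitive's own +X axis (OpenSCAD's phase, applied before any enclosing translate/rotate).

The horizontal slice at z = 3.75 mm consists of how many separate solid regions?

At z = 3.75 mm: the cone contributes a regular 12-gon of circumradius 6.062 (interpolated between r1=7 and r2=6 at t=0.938). The result has 1 disconnected region.

1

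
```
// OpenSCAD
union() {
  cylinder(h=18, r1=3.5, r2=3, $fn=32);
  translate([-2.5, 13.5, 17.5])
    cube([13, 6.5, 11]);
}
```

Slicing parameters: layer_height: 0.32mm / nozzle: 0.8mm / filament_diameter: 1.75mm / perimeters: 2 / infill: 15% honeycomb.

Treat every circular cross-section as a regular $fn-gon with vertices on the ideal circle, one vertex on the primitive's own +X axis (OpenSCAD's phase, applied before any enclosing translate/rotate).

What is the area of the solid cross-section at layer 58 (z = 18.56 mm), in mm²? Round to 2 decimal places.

84.50 mm²

At z = 18.56 mm: the cone does not reach this height (z outside [0, 18]); the cube at (-2.5, 13.5) (footprint 13×6.5) is included at this height (area 84.50 mm²); Merging all regions: only the 13×6.5 cube at (-2.5, 13.5) is present, so the union is just that shape — area = 84.50 mm². Overall, the cross-section is a single solid region. Net area = 84.50 mm².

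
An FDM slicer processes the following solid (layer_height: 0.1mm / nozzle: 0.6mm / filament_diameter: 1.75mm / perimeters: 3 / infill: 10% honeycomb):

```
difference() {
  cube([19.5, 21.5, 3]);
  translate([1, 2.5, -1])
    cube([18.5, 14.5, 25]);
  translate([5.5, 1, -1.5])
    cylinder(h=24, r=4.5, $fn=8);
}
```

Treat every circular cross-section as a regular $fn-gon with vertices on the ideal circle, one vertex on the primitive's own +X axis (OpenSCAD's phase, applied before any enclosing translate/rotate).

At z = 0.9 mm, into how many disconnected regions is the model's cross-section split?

At z = 0.9 mm: the 19.5×21.5 cube contributes its full rectangle; the cube at (1, 2.5) (footprint 18.5×14.5) is included at this height; the cylinder at (5.5, 1): section is a regular 8-gon, circumradius r=4.5; Subtracting the remaining from the first: starting from the 19.5×21.5 cube, the 18.5×14.5 cube at (1, 2.5) lies inside it touching the edge (removes its full 268.25 mm²); the r=4.5 cylinder at (5.5, 1) partially overlaps it — only the 21.15 mm² overlap (of its 57.28 mm²) is removed, clipping the outline — 2 connected regions. The result has 2 disconnected regions.

2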